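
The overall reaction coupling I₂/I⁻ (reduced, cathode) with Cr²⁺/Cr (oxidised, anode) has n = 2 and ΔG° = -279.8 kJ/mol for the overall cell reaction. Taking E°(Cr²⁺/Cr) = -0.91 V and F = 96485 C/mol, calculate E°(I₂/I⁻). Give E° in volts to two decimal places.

E°cell = −ΔG°/(nF) = −(-279.8×10³)/((2)(96485)) = +1.450 V.
Since I₂/I⁻ is the cathode and Cr²⁺/Cr the anode, E°cell = E°(I₂/I⁻) − E°(Cr²⁺/Cr).
So E°(I₂/I⁻) = E°cell + E°(Cr²⁺/Cr) = +1.450 + (-0.91) = +0.54 V.

+0.54 V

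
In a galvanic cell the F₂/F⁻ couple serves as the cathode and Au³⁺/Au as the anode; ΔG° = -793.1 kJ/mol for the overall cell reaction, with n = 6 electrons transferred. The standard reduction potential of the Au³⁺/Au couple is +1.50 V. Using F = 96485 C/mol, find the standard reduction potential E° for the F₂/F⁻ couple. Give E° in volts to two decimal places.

+2.87 V

E°cell = −ΔG°/(nF) = −(-793.1×10³)/((6)(96485)) = +1.370 V.
Since F₂/F⁻ is the cathode and Au³⁺/Au the anode, E°cell = E°(F₂/F⁻) − E°(Au³⁺/Au).
So E°(F₂/F⁻) = E°cell + E°(Au³⁺/Au) = +1.370 + (+1.50) = +2.87 V.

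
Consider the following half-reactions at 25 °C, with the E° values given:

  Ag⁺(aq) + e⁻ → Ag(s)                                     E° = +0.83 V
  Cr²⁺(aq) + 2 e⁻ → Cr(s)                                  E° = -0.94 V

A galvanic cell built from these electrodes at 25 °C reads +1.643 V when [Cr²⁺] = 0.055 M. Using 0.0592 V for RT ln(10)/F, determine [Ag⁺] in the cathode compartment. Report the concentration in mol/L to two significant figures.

Ag⁺/Ag is the cathode, Cr²⁺/Cr the anode: E°cell = +1.77 V, n = 2.
Overall reaction: 2 Ag⁺(aq) + Cr(s) → 2 Ag(s) + Cr²⁺(aq); Q = [Cr²⁺]^1/[Ag⁺]^2.
From E = E° − (0.0592/n) log Q: log Q = (E° − E)·n/0.0592 = (+1.77 − (+1.643))·2/0.0592 = 4.2905.
So 2·log[Ag⁺] = 1·log(0.055) − log Q = -1.2596 − (4.2905) = -5.5501; log[Ag⁺] = -5.5501 / 2 = -2.7750; [Ag⁺] = 10^(-2.7750) ≈ 0.0017 M.

0.0017 M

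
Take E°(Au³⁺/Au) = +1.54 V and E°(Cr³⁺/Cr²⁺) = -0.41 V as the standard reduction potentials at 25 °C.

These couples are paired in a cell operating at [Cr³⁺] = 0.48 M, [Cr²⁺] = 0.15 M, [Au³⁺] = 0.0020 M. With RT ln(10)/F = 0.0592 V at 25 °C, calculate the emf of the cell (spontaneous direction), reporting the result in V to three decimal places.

+1.867 V

Au³⁺/Au is the cathode (higher E°), Cr³⁺/Cr²⁺ the anode: E°cell = +1.54 − (-0.41) = +1.95 V, n = 3.
Overall: Au³⁺(aq) + 3 Cr²⁺(aq) → Au(s) + 3 Cr³⁺(aq)
Q = [Cr³⁺]^3 / ([Au³⁺]·[Cr²⁺]^3); log Q = 4.214.
E = E° − (0.0592/n) log Q = +1.95 − (0.0592/3)(4.214) = +1.867 V.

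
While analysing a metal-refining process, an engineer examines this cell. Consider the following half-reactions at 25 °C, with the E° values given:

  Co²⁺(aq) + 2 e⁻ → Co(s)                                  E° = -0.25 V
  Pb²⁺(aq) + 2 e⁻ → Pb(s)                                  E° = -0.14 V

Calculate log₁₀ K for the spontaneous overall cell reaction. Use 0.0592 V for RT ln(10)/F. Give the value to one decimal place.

3.7

Cathode: Pb²⁺/Pb; anode: Co²⁺/Co. E°cell = +0.11 V, n = 2.
log K = nE°cell / 0.0592 = (2)(+0.11) / 0.0592 = 3.7.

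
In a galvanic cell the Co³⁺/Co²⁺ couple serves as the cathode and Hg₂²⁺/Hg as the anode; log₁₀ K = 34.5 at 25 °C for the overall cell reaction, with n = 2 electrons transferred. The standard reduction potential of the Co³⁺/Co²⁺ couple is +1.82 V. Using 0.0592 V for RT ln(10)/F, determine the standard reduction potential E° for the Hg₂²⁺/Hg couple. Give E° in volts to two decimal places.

E°cell = (0.0592/n)·log K = (0.0592/2)(34.5) = +1.021 V.
Since Co³⁺/Co²⁺ is the cathode and Hg₂²⁺/Hg the anode, E°cell = E°(Co³⁺/Co²⁺) − E°(Hg₂²⁺/Hg).
So E°(Hg₂²⁺/Hg) = E°(Co³⁺/Co²⁺) − E°cell = (+1.82) − (+1.021) = +0.80 V.

+0.80 V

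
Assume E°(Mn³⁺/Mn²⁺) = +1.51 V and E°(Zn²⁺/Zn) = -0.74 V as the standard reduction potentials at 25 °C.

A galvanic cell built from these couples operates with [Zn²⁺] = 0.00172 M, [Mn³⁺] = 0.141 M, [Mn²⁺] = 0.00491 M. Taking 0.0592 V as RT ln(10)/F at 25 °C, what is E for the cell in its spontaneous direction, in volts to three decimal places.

Mn³⁺/Mn²⁺ is the cathode (higher E°), Zn²⁺/Zn the anode: E°cell = +1.51 − (-0.74) = +2.25 V, n = 2.
Overall: 2 Mn³⁺(aq) + Zn(s) → 2 Mn²⁺(aq) + Zn²⁺(aq)
Q = [Mn²⁺]^2·[Zn²⁺] / ([Mn³⁺]^2); log Q = -5.681.
E = E° − (0.0592/n) log Q = +2.25 − (0.0592/2)(-5.681) = +2.418 V.

+2.418 V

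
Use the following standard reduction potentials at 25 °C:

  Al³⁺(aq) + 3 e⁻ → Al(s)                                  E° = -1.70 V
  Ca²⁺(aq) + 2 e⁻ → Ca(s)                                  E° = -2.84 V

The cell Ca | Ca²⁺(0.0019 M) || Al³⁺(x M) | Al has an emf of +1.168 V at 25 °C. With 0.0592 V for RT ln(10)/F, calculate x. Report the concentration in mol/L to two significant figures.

0.0022 M

Al³⁺/Al is the cathode, Ca²⁺/Ca the anode: E°cell = +1.14 V, n = 6.
Overall reaction: 2 Al³⁺(aq) + 3 Ca(s) → 2 Al(s) + 3 Ca²⁺(aq); Q = [Ca²⁺]^3/[Al³⁺]^2.
From E = E° − (0.0592/n) log Q: log Q = (E° − E)·n/0.0592 = (+1.14 − (+1.168))·6/0.0592 = -2.8378.
So 2·log[Al³⁺] = 3·log(0.0019) − log Q = -8.1637 − (-2.8378) = -5.3259; log[Al³⁺] = -5.3259 / 2 = -2.6629; [Al³⁺] = 10^(-2.6629) ≈ 0.0022 M.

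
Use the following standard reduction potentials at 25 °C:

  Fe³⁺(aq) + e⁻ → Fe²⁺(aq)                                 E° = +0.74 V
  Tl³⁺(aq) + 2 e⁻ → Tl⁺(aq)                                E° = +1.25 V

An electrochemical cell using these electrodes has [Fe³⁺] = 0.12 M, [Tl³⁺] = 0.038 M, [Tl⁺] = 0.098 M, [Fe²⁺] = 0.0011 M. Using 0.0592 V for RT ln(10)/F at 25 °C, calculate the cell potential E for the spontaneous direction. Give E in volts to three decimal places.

Tl³⁺/Tl⁺ is the cathode (higher E°), Fe³⁺/Fe²⁺ the anode: E°cell = +1.25 − (+0.74) = +0.51 V, n = 2.
Overall: Tl³⁺(aq) + 2 Fe²⁺(aq) → Tl⁺(aq) + 2 Fe³⁺(aq)
Q = [Tl⁺]·[Fe³⁺]^2 / ([Tl³⁺]·[Fe²⁺]^2); log Q = 4.487.
E = E° − (0.0592/n) log Q = +0.51 − (0.0592/2)(4.487) = +0.377 V.

+0.377 V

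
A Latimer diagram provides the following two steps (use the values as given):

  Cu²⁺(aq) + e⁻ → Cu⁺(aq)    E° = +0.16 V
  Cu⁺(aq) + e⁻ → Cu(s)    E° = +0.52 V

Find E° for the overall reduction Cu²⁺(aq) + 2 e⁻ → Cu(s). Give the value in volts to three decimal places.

+0.340 V

Standard free energies of sequential steps add: ΔG°₃ = ΔG°₁ + ΔG°₂, so n₃E°₃ = n₁E°₁ + n₂E°₂.
E°₃ = (1×+0.16 + 1×+0.52) / 2 = (+0.680) / 2 = +0.340 V.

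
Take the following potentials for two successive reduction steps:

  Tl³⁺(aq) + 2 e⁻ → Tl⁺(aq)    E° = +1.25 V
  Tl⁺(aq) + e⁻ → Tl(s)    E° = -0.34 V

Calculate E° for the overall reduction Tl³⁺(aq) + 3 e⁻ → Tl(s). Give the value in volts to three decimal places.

Standard free energies of sequential steps add: ΔG°₃ = ΔG°₁ + ΔG°₂, so n₃E°₃ = n₁E°₁ + n₂E°₂.
E°₃ = (2×+1.25 + 1×-0.34) / 3 = (+2.160) / 3 = +0.720 V.

+0.720 V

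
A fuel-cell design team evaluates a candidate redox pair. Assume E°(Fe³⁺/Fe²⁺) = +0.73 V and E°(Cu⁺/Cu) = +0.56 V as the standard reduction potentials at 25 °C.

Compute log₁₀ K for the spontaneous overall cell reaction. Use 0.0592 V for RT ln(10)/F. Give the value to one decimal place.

Cathode: Fe³⁺/Fe²⁺; anode: Cu⁺/Cu. E°cell = +0.17 V, n = 1.
log K = nE°cell / 0.0592 = (1)(+0.17) / 0.0592 = 2.9.

2.9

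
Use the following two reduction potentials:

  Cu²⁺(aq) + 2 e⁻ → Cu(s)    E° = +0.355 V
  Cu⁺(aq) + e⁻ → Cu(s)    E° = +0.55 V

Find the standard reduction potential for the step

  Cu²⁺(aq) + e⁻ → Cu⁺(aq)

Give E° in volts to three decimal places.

+0.160 V

Sequential free energies add, so n₃E°₃ = n₁E°₁ + n₂E°₂.
With n₃ = 2, and the known step contributing 1×(+0.55) V, the unknown satisfies 1·E° = 2×(+0.355) − 1×(+0.55) = +0.160.
E° = +0.160 / 1 = +0.160 V.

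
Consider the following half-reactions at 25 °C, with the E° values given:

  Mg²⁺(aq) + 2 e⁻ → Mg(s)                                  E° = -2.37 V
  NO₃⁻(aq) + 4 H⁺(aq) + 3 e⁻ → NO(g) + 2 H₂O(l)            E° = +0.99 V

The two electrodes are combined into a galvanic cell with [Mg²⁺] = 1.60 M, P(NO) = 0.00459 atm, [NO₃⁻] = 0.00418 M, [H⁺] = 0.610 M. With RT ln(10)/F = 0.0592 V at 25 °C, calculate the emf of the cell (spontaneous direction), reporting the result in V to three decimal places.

+3.336 V

NO₃⁻/NO is the cathode (higher E°), Mg²⁺/Mg the anode: E°cell = +0.99 − (-2.37) = +3.36 V, n = 6.
Overall: 2 NO₃⁻(aq) + 8 H⁺(aq) + 3 Mg(s) → 2 NO(g) + 4 H₂O(l) + 3 Mg²⁺(aq)
Q = P(NO)^2·[Mg²⁺]^3 / ([NO₃⁻]^2·[H⁺]^8); log Q = 2.411.
E = E° − (0.0592/n) log Q = +3.36 − (0.0592/6)(2.411) = +3.336 V.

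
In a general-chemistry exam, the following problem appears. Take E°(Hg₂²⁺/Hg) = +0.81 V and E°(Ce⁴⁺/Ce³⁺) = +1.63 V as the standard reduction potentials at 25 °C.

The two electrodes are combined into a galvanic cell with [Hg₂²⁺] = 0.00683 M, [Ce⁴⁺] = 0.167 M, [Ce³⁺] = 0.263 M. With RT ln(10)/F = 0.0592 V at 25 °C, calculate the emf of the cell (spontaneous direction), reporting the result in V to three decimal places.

+0.872 V

Ce⁴⁺/Ce³⁺ is the cathode (higher E°), Hg₂²⁺/Hg the anode: E°cell = +1.63 − (+0.81) = +0.82 V, n = 2.
Overall: 2 Ce⁴⁺(aq) + 2 Hg(l) → 2 Ce³⁺(aq) + Hg₂²⁺(aq)
Q = [Ce³⁺]^2·[Hg₂²⁺] / ([Ce⁴⁺]^2); log Q = -1.771.
E = E° − (0.0592/n) log Q = +0.82 − (0.0592/2)(-1.771) = +0.872 V.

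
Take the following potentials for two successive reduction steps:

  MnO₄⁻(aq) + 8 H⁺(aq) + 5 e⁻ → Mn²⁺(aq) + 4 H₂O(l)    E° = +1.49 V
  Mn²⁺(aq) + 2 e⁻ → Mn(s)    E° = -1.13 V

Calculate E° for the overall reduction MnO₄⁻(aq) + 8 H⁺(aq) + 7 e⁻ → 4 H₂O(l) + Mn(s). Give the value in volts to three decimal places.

Standard free energies of sequential steps add: ΔG°₃ = ΔG°₁ + ΔG°₂, so n₃E°₃ = n₁E°₁ + n₂E°₂.
E°₃ = (5×+1.49 + 2×-1.13) / 7 = (+5.190) / 7 = +0.741 V.

+0.741 V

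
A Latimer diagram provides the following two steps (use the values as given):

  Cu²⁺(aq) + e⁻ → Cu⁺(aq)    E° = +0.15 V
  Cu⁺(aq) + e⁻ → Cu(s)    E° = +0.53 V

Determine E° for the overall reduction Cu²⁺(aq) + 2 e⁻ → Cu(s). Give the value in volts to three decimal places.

Standard free energies of sequential steps add: ΔG°₃ = ΔG°₁ + ΔG°₂, so n₃E°₃ = n₁E°₁ + n₂E°₂.
E°₃ = (1×+0.15 + 1×+0.53) / 2 = (+0.680) / 2 = +0.340 V.

+0.340 V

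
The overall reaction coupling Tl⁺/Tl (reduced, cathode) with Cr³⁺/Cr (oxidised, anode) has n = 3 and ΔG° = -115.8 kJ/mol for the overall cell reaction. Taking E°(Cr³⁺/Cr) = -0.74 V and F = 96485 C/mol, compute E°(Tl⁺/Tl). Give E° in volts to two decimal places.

-0.34 V

E°cell = −ΔG°/(nF) = −(-115.8×10³)/((3)(96485)) = +0.400 V.
Since Tl⁺/Tl is the cathode and Cr³⁺/Cr the anode, E°cell = E°(Tl⁺/Tl) − E°(Cr³⁺/Cr).
So E°(Tl⁺/Tl) = E°cell + E°(Cr³⁺/Cr) = +0.400 + (-0.74) = -0.34 V.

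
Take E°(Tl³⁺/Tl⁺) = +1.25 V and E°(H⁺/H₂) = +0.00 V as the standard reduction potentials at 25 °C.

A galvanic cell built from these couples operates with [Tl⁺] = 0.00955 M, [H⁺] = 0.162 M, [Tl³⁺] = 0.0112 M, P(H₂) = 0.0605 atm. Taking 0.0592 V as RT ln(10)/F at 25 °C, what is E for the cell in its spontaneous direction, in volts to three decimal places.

Tl³⁺/Tl⁺ is the cathode (higher E°), H⁺/H₂ the anode: E°cell = +1.25 − (+0.00) = +1.25 V, n = 2.
Overall: Tl³⁺(aq) + H₂(g) → Tl⁺(aq) + 2 H⁺(aq)
Q = [Tl⁺]·[H⁺]^2 / ([Tl³⁺]·P(H₂)); log Q = -0.432.
E = E° − (0.0592/n) log Q = +1.25 − (0.0592/2)(-0.432) = +1.263 V.

+1.263 V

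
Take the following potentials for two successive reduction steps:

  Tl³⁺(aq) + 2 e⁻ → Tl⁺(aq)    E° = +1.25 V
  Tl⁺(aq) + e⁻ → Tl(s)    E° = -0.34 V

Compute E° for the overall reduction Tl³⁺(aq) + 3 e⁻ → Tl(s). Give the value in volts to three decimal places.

Standard free energies of sequential steps add: ΔG°₃ = ΔG°₁ + ΔG°₂, so n₃E°₃ = n₁E°₁ + n₂E°₂.
E°₃ = (2×+1.25 + 1×-0.34) / 3 = (+2.160) / 3 = +0.720 V.

+0.720 V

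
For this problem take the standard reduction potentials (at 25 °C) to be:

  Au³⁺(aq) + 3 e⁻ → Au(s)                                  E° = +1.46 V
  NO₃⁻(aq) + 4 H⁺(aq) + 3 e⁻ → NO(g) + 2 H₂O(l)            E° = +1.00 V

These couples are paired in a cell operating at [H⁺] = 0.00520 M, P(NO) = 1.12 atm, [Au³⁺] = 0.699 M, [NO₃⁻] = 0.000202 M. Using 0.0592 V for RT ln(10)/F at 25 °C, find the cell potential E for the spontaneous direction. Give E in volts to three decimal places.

Au³⁺/Au is the cathode (higher E°), NO₃⁻/NO the anode: E°cell = +1.46 − (+1.00) = +0.46 V, n = 3.
Overall: Au³⁺(aq) + NO(g) + 2 H₂O(l) → Au(s) + NO₃⁻(aq) + 4 H⁺(aq)
Q = [NO₃⁻]·[H⁺]^4 / ([Au³⁺]·P(NO)); log Q = -12.724.
E = E° − (0.0592/n) log Q = +0.46 − (0.0592/3)(-12.724) = +0.711 V.

+0.711 V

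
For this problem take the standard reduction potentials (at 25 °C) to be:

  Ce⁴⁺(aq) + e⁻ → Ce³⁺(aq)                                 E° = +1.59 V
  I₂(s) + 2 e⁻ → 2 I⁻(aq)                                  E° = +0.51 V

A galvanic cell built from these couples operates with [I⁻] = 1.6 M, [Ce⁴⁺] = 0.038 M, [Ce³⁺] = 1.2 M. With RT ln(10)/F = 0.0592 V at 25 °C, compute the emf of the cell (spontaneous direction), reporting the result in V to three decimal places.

+1.003 V

Ce⁴⁺/Ce³⁺ is the cathode (higher E°), I₂/I⁻ the anode: E°cell = +1.59 − (+0.51) = +1.08 V, n = 2.
Overall: 2 Ce⁴⁺(aq) + 2 I⁻(aq) → 2 Ce³⁺(aq) + I₂(s)
Q = [Ce³⁺]^2 / ([Ce⁴⁺]^2·[I⁻]^2); log Q = 2.591.
E = E° − (0.0592/n) log Q = +1.08 − (0.0592/2)(2.591) = +1.003 V.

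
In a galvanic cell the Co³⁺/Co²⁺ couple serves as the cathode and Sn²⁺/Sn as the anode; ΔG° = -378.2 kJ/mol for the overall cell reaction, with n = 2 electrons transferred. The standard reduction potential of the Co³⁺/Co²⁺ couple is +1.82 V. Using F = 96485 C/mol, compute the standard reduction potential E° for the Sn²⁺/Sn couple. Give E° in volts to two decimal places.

-0.14 V

E°cell = −ΔG°/(nF) = −(-378.2×10³)/((2)(96485)) = +1.960 V.
Since Co³⁺/Co²⁺ is the cathode and Sn²⁺/Sn the anode, E°cell = E°(Co³⁺/Co²⁺) − E°(Sn²⁺/Sn).
So E°(Sn²⁺/Sn) = E°(Co³⁺/Co²⁺) − E°cell = (+1.82) − (+1.960) = -0.14 V.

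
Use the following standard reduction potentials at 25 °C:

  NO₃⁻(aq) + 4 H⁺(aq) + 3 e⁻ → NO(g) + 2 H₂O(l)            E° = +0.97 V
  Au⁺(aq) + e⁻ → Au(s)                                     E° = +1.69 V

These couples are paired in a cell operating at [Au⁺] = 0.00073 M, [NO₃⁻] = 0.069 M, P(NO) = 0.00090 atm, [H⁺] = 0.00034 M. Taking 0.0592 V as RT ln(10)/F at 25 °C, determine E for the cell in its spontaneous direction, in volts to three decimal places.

Au⁺/Au is the cathode (higher E°), NO₃⁻/NO the anode: E°cell = +1.69 − (+0.97) = +0.72 V, n = 3.
Overall: 3 Au⁺(aq) + NO(g) + 2 H₂O(l) → 3 Au(s) + NO₃⁻(aq) + 4 H⁺(aq)
Q = [NO₃⁻]·[H⁺]^4 / ([Au⁺]^3·P(NO)); log Q = -2.579.
E = E° − (0.0592/n) log Q = +0.72 − (0.0592/3)(-2.579) = +0.771 V.

+0.771 V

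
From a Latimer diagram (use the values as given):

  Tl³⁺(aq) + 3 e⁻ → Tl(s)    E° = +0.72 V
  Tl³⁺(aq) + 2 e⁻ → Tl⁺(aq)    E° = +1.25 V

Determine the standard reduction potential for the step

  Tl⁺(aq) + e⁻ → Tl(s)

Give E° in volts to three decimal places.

-0.340 V

Sequential free energies add, so n₃E°₃ = n₁E°₁ + n₂E°₂.
With n₃ = 3, and the known step contributing 2×(+1.25) V, the unknown satisfies 1·E° = 3×(+0.72) − 2×(+1.25) = -0.340.
E° = -0.340 / 1 = -0.340 V.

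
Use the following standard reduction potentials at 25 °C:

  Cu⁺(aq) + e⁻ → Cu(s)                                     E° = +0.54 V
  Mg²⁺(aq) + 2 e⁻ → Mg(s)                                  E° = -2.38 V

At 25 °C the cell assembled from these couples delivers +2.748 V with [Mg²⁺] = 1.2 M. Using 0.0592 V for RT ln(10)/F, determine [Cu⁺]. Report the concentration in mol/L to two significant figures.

0.0014 M

Cu⁺/Cu is the cathode, Mg²⁺/Mg the anode: E°cell = +2.92 V, n = 2.
Overall reaction: 2 Cu⁺(aq) + Mg(s) → 2 Cu(s) + Mg²⁺(aq); Q = [Mg²⁺]^1/[Cu⁺]^2.
From E = E° − (0.0592/n) log Q: log Q = (E° − E)·n/0.0592 = (+2.92 − (+2.748))·2/0.0592 = 5.8108.
So 2·log[Cu⁺] = 1·log(1.2) − log Q = 0.0792 − (5.8108) = -5.7316; log[Cu⁺] = -5.7316 / 2 = -2.8658; [Cu⁺] = 10^(-2.8658) ≈ 0.0014 M.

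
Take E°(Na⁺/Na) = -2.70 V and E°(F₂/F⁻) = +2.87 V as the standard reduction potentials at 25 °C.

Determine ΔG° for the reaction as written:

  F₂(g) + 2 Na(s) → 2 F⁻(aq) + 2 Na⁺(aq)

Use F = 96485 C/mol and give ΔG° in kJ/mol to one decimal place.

As written, F₂/F⁻ is reduced (cathode) and Na⁺/Na is oxidised (anode), so E°cell = (+2.87) − (-2.70) = +5.57 V.
Balancing electrons gives n = 2.
ΔG° = −nFE° = −(2)(96485)(+5.57) = -1,074,843 J = -1074.8 kJ/mol.

-1074.8 kJ/mol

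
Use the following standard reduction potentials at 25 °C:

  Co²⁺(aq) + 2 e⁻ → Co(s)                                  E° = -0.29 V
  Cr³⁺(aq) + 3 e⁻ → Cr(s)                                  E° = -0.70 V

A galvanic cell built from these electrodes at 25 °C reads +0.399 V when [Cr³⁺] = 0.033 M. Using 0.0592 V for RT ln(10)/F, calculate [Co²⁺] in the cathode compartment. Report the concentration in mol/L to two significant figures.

Co²⁺/Co is the cathode, Cr³⁺/Cr the anode: E°cell = +0.41 V, n = 6.
Overall reaction: 3 Co²⁺(aq) + 2 Cr(s) → 3 Co(s) + 2 Cr³⁺(aq); Q = [Cr³⁺]^2/[Co²⁺]^3.
From E = E° − (0.0592/n) log Q: log Q = (E° − E)·n/0.0592 = (+0.41 − (+0.399))·6/0.0592 = 1.1149.
So 3·log[Co²⁺] = 2·log(0.033) − log Q = -2.9630 − (1.1149) = -4.0779; log[Co²⁺] = -4.0779 / 3 = -1.3593; [Co²⁺] = 10^(-1.3593) ≈ 0.044 M.

0.044 M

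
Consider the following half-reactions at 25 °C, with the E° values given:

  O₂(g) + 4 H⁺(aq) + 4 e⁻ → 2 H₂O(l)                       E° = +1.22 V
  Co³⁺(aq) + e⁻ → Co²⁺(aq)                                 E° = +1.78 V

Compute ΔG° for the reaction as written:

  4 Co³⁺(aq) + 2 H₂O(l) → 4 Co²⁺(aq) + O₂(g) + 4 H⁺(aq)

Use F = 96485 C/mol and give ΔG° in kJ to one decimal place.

-216.1 kJ

As written, Co³⁺/Co²⁺ is reduced (cathode) and O₂/H₂O is oxidised (anode), so E°cell = (+1.78) − (+1.22) = +0.56 V.
Balancing electrons gives n = 4.
ΔG° = −nFE° = −(4)(96485)(+0.56) = -216,126 J = -216.1 kJ.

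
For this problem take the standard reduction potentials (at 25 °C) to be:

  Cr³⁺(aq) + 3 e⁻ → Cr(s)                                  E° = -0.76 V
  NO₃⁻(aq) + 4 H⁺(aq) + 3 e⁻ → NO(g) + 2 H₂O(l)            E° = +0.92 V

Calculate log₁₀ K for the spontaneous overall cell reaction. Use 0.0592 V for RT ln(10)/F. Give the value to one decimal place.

Cathode: NO₃⁻/NO; anode: Cr³⁺/Cr. E°cell = +1.68 V, n = 3.
log K = nE°cell / 0.0592 = (3)(+1.68) / 0.0592 = 85.1.

85.1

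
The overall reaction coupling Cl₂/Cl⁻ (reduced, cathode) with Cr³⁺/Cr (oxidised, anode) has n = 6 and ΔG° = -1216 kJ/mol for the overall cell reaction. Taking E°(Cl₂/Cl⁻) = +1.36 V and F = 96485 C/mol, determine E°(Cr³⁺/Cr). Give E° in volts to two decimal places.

-0.74 V

E°cell = −ΔG°/(nF) = −(-1216×10³)/((6)(96485)) = +2.100 V.
Since Cl₂/Cl⁻ is the cathode and Cr³⁺/Cr the anode, E°cell = E°(Cl₂/Cl⁻) − E°(Cr³⁺/Cr).
So E°(Cr³⁺/Cr) = E°(Cl₂/Cl⁻) − E°cell = (+1.36) − (+2.100) = -0.74 V.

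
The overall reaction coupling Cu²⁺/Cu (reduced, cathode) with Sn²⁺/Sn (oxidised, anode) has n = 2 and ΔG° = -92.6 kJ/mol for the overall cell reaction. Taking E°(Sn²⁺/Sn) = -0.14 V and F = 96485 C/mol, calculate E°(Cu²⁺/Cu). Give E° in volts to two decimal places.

+0.34 V

E°cell = −ΔG°/(nF) = −(-92.6×10³)/((2)(96485)) = +0.480 V.
Since Cu²⁺/Cu is the cathode and Sn²⁺/Sn the anode, E°cell = E°(Cu²⁺/Cu) − E°(Sn²⁺/Sn).
So E°(Cu²⁺/Cu) = E°cell + E°(Sn²⁺/Sn) = +0.480 + (-0.14) = +0.34 V.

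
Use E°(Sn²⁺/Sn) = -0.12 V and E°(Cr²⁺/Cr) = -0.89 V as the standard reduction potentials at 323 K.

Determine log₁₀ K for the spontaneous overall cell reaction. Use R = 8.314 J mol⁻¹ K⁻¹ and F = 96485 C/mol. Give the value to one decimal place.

Cathode: Sn²⁺/Sn; anode: Cr²⁺/Cr. E°cell = (-0.12) − (-0.89) = +0.77 V, with n = 2.
ΔG° = −nFE° = −RT ln K, so ln K = nFE°/(RT) = (2)(96485)(+0.77) / ((8.314)(323)) = 55.331.
log₁₀ K = 55.331 / ln 10 = 24.0.

24.0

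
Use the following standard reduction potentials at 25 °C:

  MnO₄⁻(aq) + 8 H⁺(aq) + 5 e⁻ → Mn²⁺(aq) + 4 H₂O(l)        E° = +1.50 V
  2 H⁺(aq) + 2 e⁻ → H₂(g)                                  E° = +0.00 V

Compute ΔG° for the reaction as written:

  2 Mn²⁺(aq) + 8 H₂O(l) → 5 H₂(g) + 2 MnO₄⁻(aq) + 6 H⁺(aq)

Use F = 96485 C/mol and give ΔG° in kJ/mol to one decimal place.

As written, H⁺/H₂ is reduced (cathode) and MnO₄⁻/Mn²⁺ is oxidised (anode), so E°cell = (+0.00) − (+1.50) = -1.50 V.
Balancing electrons gives n = 10.
ΔG° = −nFE° = −(10)(96485)(-1.50) = 1,447,275 J = +1447.3 kJ/mol.

+1447.3 kJ/mol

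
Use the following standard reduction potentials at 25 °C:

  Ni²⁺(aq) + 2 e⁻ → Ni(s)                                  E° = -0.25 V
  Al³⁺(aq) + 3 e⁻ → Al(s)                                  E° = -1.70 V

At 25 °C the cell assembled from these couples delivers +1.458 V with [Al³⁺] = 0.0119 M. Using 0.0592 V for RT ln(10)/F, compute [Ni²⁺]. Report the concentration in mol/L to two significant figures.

0.097 M

Ni²⁺/Ni is the cathode, Al³⁺/Al the anode: E°cell = +1.45 V, n = 6.
Overall reaction: 3 Ni²⁺(aq) + 2 Al(s) → 3 Ni(s) + 2 Al³⁺(aq); Q = [Al³⁺]^2/[Ni²⁺]^3.
From E = E° − (0.0592/n) log Q: log Q = (E° − E)·n/0.0592 = (+1.45 − (+1.458))·6/0.0592 = -0.8108.
So 3·log[Ni²⁺] = 2·log(0.0119) − log Q = -3.8489 − (-0.8108) = -3.0381; log[Ni²⁺] = -3.0381 / 3 = -1.0127; [Ni²⁺] = 10^(-1.0127) ≈ 0.097 M.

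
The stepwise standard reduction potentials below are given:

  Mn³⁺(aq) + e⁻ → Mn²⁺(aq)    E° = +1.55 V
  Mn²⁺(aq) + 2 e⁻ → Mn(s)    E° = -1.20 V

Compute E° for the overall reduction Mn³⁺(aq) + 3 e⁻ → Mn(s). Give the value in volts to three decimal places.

-0.283 V

Adding the free-energy changes (−nFE°) of the two steps gives −n₃FE°₃ = −n₁FE°₁ − n₂FE°₂.
E°₃ = (1×+1.55 + 2×-1.20) / 3 = (-0.850) / 3 = -0.283 V.
E° values themselves are not directly additive — weighting by electron count is essential.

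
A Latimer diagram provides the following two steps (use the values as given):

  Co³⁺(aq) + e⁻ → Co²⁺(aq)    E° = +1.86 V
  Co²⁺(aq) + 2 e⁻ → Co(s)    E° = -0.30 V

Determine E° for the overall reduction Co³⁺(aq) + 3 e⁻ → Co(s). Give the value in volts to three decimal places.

Adding the free-energy changes (−nFE°) of the two steps gives −n₃FE°₃ = −n₁FE°₁ − n₂FE°₂.
E°₃ = (1×+1.86 + 2×-0.30) / 3 = (+1.260) / 3 = +0.420 V.

+0.420 V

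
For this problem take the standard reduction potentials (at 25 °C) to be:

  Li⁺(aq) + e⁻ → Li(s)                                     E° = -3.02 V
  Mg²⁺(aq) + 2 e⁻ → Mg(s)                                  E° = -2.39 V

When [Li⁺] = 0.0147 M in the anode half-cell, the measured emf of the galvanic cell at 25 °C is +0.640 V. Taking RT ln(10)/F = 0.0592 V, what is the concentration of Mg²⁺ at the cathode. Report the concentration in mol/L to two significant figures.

0.00047 M

Mg²⁺/Mg is the cathode, Li⁺/Li the anode: E°cell = +0.63 V, n = 2.
Overall reaction: Mg²⁺(aq) + 2 Li(s) → Mg(s) + 2 Li⁺(aq); Q = [Li⁺]^2/[Mg²⁺]^1.
From E = E° − (0.0592/n) log Q: log Q = (E° − E)·n/0.0592 = (+0.63 − (+0.640))·2/0.0592 = -0.3378.
So 1·log[Mg²⁺] = 2·log(0.0147) − log Q = -3.6654 − (-0.3378) = -3.3276; [Mg²⁺] = 10^(-3.3276) ≈ 0.00047 M.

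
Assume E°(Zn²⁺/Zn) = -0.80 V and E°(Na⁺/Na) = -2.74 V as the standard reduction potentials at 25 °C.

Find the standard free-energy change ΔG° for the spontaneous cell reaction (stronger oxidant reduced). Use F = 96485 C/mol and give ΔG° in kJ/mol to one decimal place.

-374.4 kJ/mol

Zn²⁺/Zn (E° = -0.80 V) is the cathode; Na⁺/Na (E° = -2.74 V) is the anode, so E°cell = +1.94 V.
Balancing electrons gives n = 2 (lcm of 2 and 1).
ΔG° = −nFE° = −(2)(96485)(+1.94) = -374,362 J = -374.4 kJ/mol.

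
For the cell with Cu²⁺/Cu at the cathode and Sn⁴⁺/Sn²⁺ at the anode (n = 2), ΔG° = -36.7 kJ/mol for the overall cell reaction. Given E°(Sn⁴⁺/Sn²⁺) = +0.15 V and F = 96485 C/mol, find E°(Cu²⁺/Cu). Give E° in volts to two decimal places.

+0.34 V

E°cell = −ΔG°/(nF) = −(-36.7×10³)/((2)(96485)) = +0.190 V.
Since Cu²⁺/Cu is the cathode and Sn⁴⁺/Sn²⁺ the anode, E°cell = E°(Cu²⁺/Cu) − E°(Sn⁴⁺/Sn²⁺).
So E°(Cu²⁺/Cu) = E°cell + E°(Sn⁴⁺/Sn²⁺) = +0.190 + (+0.15) = +0.34 V.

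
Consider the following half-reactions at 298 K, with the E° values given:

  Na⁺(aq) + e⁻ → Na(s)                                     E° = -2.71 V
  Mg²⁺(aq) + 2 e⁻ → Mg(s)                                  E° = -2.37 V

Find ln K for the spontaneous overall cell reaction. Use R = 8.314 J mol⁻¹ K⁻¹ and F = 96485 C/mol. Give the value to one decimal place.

Cathode: Mg²⁺/Mg; anode: Na⁺/Na. E°cell = (-2.37) − (-2.71) = +0.34 V, with n = 2.
ΔG° = −nFE° = −RT ln K, so ln K = nFE°/(RT) = (2)(96485)(+0.34) / ((8.314)(298)) = 26.481.

26.5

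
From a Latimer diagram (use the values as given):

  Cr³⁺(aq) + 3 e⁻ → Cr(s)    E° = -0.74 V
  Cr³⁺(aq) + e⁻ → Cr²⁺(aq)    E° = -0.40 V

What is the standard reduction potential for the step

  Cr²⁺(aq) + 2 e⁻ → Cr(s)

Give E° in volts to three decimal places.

-0.910 V

Sequential free energies add, so n₃E°₃ = n₁E°₁ + n₂E°₂.
With n₃ = 3, and the known step contributing 1×(-0.40) V, the unknown satisfies 2·E° = 3×(-0.74) − 1×(-0.40) = -1.820.
E° = -1.820 / 2 = -0.910 V.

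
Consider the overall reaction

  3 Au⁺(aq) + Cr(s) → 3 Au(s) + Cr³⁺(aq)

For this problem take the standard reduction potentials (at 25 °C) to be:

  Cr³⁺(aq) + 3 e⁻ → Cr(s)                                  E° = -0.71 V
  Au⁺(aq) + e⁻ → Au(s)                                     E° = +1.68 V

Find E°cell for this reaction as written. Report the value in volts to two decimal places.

+2.39 V

The Au⁺/Au couple has the higher reduction potential, so it is the cathode; Cr³⁺/Cr is oxidised at the anode.
E°cell = E°(cathode) − E°(anode) = (+1.68) − (-0.71) = +2.39 V.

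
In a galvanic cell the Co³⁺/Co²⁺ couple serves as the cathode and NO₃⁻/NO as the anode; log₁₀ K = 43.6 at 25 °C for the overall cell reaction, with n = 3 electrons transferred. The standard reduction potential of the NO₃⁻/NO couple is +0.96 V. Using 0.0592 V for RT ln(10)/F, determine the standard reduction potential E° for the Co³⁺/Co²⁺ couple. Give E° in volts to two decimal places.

E°cell = (0.0592/n)·log K = (0.0592/3)(43.6) = +0.860 V.
Since Co³⁺/Co²⁺ is the cathode and NO₃⁻/NO the anode, E°cell = E°(Co³⁺/Co²⁺) − E°(NO₃⁻/NO).
So E°(Co³⁺/Co²⁺) = E°cell + E°(NO₃⁻/NO) = +0.860 + (+0.96) = +1.82 V.

+1.82 V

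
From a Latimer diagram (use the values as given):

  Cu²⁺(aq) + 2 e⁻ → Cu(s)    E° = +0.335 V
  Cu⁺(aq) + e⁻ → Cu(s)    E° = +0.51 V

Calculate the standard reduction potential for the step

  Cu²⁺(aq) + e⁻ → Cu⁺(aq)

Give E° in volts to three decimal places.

Sequential free energies add, so n₃E°₃ = n₁E°₁ + n₂E°₂.
With n₃ = 2, and the known step contributing 1×(+0.51) V, the unknown satisfies 1·E° = 2×(+0.335) − 1×(+0.51) = +0.160.
E° = +0.160 / 1 = +0.160 V.

+0.160 V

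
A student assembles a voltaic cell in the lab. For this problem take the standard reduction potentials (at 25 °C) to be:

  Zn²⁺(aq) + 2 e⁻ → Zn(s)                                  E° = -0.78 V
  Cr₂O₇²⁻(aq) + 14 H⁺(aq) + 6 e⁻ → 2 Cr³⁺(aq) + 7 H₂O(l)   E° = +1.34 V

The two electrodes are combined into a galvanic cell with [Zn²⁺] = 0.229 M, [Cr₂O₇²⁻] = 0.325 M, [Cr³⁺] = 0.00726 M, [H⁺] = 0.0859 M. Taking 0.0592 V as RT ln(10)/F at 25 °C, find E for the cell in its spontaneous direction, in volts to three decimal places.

+2.029 V

Cr₂O₇²⁻/Cr³⁺ is the cathode (higher E°), Zn²⁺/Zn the anode: E°cell = +1.34 − (-0.78) = +2.12 V, n = 6.
Overall: Cr₂O₇²⁻(aq) + 14 H⁺(aq) + 3 Zn(s) → 2 Cr³⁺(aq) + 7 H₂O(l) + 3 Zn²⁺(aq)
Q = [Cr³⁺]^2·[Zn²⁺]^3 / ([Cr₂O₇²⁻]·[H⁺]^14); log Q = 9.214.
E = E° − (0.0592/n) log Q = +2.12 − (0.0592/6)(9.214) = +2.029 V.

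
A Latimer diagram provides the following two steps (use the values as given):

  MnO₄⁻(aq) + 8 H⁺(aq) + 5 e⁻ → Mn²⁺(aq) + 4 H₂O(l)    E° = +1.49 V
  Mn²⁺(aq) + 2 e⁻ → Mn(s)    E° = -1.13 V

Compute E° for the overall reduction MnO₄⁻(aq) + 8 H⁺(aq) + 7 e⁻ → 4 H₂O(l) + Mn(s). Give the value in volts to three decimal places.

+0.741 V

Adding the free-energy changes (−nFE°) of the two steps gives −n₃FE°₃ = −n₁FE°₁ − n₂FE°₂.
E°₃ = (5×+1.49 + 2×-1.13) / 7 = (+5.190) / 7 = +0.741 V.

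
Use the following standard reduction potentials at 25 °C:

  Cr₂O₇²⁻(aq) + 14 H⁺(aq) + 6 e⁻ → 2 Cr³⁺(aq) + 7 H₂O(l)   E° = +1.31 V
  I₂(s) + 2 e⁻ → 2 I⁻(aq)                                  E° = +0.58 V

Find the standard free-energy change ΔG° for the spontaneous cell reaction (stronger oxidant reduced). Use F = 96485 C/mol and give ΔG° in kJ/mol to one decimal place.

-422.6 kJ/mol

Cr₂O₇²⁻/Cr³⁺ (E° = +1.31 V) is the cathode; I₂/I⁻ (E° = +0.58 V) is the anode, so E°cell = +0.73 V.
Balancing electrons gives n = 6 (lcm of 6 and 2).
ΔG° = −nFE° = −(6)(96485)(+0.73) = -422,604 J = -422.6 kJ/mol.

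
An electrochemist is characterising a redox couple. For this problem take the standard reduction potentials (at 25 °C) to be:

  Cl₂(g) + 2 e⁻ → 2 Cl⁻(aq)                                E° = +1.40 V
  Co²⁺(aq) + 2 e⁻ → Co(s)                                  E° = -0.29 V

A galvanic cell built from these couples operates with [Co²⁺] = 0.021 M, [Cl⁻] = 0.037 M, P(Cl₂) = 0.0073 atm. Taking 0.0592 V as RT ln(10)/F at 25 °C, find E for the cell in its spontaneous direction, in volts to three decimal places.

Cl₂/Cl⁻ is the cathode (higher E°), Co²⁺/Co the anode: E°cell = +1.40 − (-0.29) = +1.69 V, n = 2.
Overall: Cl₂(g) + Co(s) → 2 Cl⁻(aq) + Co²⁺(aq)
Q = [Cl⁻]^2·[Co²⁺] / (P(Cl₂)); log Q = -2.405.
E = E° − (0.0592/n) log Q = +1.69 − (0.0592/2)(-2.405) = +1.761 V.

+1.761 V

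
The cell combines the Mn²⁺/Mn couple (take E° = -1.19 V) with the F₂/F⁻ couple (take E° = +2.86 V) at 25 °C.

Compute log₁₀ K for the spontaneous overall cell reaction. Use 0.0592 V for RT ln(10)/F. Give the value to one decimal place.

136.8

Cathode: F₂/F⁻; anode: Mn²⁺/Mn. E°cell = +4.05 V, n = 2.
log K = nE°cell / 0.0592 = (2)(+4.05) / 0.0592 = 136.8.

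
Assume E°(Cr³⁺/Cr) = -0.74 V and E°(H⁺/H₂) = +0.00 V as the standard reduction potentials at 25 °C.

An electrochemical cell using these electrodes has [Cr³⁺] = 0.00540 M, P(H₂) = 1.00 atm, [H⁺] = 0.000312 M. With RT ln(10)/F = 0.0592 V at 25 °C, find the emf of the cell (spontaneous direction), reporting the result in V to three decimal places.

+0.577 V

H⁺/H₂ is the cathode (higher E°), Cr³⁺/Cr the anode: E°cell = +0.00 − (-0.74) = +0.74 V, n = 6.
Overall: 6 H⁺(aq) + 2 Cr(s) → 3 H₂(g) + 2 Cr³⁺(aq)
Q = P(H₂)^3·[Cr³⁺]^2 / ([H⁺]^6); log Q = 16.500.
E = E° − (0.0592/n) log Q = +0.74 − (0.0592/6)(16.500) = +0.577 V.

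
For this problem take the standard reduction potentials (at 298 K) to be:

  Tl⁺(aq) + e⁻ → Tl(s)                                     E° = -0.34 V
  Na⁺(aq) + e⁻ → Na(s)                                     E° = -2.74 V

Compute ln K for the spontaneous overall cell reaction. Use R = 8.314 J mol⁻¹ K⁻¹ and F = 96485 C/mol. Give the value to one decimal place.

Cathode: Tl⁺/Tl; anode: Na⁺/Na. E°cell = (-0.34) − (-2.74) = +2.40 V, with n = 1.
ΔG° = −nFE° = −RT ln K, so ln K = nFE°/(RT) = (1)(96485)(+2.40) / ((8.314)(298)) = 93.464.

93.5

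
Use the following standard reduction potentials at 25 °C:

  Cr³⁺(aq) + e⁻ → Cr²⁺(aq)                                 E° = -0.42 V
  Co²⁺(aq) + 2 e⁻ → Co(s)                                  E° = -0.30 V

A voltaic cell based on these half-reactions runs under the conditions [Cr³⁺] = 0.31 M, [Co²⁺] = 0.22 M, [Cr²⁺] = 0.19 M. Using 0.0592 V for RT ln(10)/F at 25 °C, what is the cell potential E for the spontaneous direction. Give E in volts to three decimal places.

Co²⁺/Co is the cathode (higher E°), Cr³⁺/Cr²⁺ the anode: E°cell = -0.30 − (-0.42) = +0.12 V, n = 2.
Overall: Co²⁺(aq) + 2 Cr²⁺(aq) → Co(s) + 2 Cr³⁺(aq)
Q = [Cr³⁺]^2 / ([Co²⁺]·[Cr²⁺]^2); log Q = 1.083.
E = E° − (0.0592/n) log Q = +0.12 − (0.0592/2)(1.083) = +0.088 V.

+0.088 V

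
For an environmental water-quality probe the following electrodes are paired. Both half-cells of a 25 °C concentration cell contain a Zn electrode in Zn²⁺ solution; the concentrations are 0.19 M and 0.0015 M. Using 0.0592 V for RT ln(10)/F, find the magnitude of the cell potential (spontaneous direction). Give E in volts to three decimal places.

For a concentration cell E°cell = 0. The 0.19 M side is the cathode (reduction is favoured where [Zn²⁺] is higher).
With n = 2, E = −(0.0592/2) log([Zn²⁺]ₐₙ/[Zn²⁺]꜀ₐₜ) = −(0.0592/2) log(0.0015/0.19) = −(0.0592/2)(-2.103) = +0.062 V.

+0.062 V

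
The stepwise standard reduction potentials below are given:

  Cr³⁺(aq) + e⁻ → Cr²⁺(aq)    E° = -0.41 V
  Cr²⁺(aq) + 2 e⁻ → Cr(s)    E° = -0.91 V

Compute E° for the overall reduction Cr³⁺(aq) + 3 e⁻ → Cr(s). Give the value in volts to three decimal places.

-0.743 V

Since ΔG° = −nFE° is additive over sequential reductions, n₃E°₃ = n₁E°₁ + n₂E°₂.
E°₃ = (1×-0.41 + 2×-0.91) / 3 = (-2.230) / 3 = -0.743 V.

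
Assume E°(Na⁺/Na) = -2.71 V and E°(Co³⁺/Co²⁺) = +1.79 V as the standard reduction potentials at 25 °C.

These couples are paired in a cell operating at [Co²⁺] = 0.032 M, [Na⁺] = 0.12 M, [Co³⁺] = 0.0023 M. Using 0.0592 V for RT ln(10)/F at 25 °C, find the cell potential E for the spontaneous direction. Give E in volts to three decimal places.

+4.487 V

Co³⁺/Co²⁺ is the cathode (higher E°), Na⁺/Na the anode: E°cell = +1.79 − (-2.71) = +4.50 V, n = 1.
Overall: Co³⁺(aq) + Na(s) → Co²⁺(aq) + Na⁺(aq)
Q = [Co²⁺]·[Na⁺] / ([Co³⁺]); log Q = 0.223.
E = E° − (0.0592/n) log Q = +4.50 − (0.0592/1)(0.223) = +4.487 V.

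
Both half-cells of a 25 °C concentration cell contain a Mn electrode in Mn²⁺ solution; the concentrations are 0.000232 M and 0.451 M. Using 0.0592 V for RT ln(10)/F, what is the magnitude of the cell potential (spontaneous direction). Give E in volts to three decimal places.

For a concentration cell E°cell = 0. The 0.451 M side is the cathode (reduction is favoured where [Mn²⁺] is higher).
With n = 2, E = −(0.0592/2) log([Mn²⁺]ₐₙ/[Mn²⁺]꜀ₐₜ) = −(0.0592/2) log(0.000232/0.451) = −(0.0592/2)(-3.289) = +0.097 V.

+0.097 V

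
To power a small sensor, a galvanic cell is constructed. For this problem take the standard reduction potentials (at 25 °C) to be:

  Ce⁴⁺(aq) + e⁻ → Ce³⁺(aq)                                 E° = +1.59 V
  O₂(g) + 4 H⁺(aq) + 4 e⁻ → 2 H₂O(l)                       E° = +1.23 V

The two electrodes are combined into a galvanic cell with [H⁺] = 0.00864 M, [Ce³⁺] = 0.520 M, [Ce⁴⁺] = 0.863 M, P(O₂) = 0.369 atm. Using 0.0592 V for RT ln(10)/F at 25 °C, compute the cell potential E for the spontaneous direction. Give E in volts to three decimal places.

+0.502 V

Ce⁴⁺/Ce³⁺ is the cathode (higher E°), O₂/H₂O the anode: E°cell = +1.59 − (+1.23) = +0.36 V, n = 4.
Overall: 4 Ce⁴⁺(aq) + 2 H₂O(l) → 4 Ce³⁺(aq) + O₂(g) + 4 H⁺(aq)
Q = [Ce³⁺]^4·P(O₂)·[H⁺]^4 / ([Ce⁴⁺]^4); log Q = -9.567.
E = E° − (0.0592/n) log Q = +0.36 − (0.0592/4)(-9.567) = +0.502 V.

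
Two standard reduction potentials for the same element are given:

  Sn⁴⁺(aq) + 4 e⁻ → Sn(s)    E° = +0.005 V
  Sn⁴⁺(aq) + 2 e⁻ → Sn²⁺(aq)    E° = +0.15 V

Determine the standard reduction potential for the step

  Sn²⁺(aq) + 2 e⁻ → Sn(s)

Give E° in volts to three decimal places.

-0.140 V

Sequential free energies add, so n₃E°₃ = n₁E°₁ + n₂E°₂.
With n₃ = 4, and the known step contributing 2×(+0.15) V, the unknown satisfies 2·E° = 4×(+0.005) − 2×(+0.15) = -0.280.
E° = -0.280 / 2 = -0.140 V.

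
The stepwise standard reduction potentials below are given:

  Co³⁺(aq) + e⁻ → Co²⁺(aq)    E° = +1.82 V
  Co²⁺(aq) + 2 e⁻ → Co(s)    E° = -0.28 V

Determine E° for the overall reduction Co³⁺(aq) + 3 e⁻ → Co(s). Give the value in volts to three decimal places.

Since ΔG° = −nFE° is additive over sequential reductions, n₃E°₃ = n₁E°₁ + n₂E°₂.
E°₃ = (1×+1.82 + 2×-0.28) / 3 = (+1.260) / 3 = +0.420 V.

+0.420 V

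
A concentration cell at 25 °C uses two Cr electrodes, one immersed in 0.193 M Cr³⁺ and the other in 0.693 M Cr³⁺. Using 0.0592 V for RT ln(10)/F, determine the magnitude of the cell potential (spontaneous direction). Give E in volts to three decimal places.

+0.011 V

For a concentration cell E°cell = 0. The 0.693 M side is the cathode (reduction is favoured where [Cr³⁺] is higher).
With n = 3, E = −(0.0592/3) log([Cr³⁺]ₐₙ/[Cr³⁺]꜀ₐₜ) = −(0.0592/3) log(0.193/0.693) = −(0.0592/3)(-0.555) = +0.011 V.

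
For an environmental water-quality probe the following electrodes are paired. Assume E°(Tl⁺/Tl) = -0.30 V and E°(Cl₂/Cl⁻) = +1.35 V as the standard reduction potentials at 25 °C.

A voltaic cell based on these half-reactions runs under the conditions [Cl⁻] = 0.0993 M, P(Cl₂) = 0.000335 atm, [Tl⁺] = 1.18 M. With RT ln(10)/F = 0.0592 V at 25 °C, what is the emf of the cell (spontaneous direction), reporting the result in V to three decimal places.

+1.602 V

Cl₂/Cl⁻ is the cathode (higher E°), Tl⁺/Tl the anode: E°cell = +1.35 − (-0.30) = +1.65 V, n = 2.
Overall: Cl₂(g) + 2 Tl(s) → 2 Cl⁻(aq) + 2 Tl⁺(aq)
Q = [Cl⁻]^2·[Tl⁺]^2 / (P(Cl₂)); log Q = 1.613.
E = E° − (0.0592/n) log Q = +1.65 − (0.0592/2)(1.613) = +1.602 V.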